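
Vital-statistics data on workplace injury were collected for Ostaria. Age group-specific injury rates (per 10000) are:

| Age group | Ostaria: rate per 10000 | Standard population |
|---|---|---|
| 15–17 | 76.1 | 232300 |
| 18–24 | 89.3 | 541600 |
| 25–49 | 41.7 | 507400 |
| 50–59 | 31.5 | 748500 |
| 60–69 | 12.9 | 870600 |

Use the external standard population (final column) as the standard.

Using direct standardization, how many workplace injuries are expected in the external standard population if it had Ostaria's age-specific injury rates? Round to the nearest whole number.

Expected workplace injuries = Σ (standard pop × age-specific rate ÷ 10000)
= 232300×76.1/10000 + 541600×89.3/10000 + 507400×41.7/10000 + 748500×31.5/10000 + 870600×12.9/10000
= 1767.80 + 4836.49 + 2115.86 + 2357.78 + 1123.07 = 12201.00.

12201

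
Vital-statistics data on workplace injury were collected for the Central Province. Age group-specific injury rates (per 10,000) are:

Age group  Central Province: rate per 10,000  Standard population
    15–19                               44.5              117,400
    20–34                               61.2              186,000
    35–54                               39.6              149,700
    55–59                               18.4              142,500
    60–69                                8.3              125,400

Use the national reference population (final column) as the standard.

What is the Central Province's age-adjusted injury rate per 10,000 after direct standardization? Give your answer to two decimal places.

Standard total = 721,000; weights = 0.1628, 0.2580, 0.2076, 0.1976, 0.1739.
Standardized rate: 0.1628×44.5 + 0.2580×61.2 + 0.2076×39.6 + 0.1976×18.4 + 0.1739×8.3 = 36.3363 per 10,000.

36.34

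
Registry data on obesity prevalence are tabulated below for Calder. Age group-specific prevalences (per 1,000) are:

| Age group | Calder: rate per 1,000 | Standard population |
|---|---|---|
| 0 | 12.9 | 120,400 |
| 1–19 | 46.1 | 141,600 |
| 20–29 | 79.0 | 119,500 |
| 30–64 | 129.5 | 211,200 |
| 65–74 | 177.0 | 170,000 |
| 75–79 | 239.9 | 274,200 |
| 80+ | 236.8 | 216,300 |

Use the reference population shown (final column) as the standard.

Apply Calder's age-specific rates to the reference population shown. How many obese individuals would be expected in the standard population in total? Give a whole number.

Expected obese individuals = Σ (standard pop × age-specific rate ÷ 1,000)
= 120,400×12.9/1,000 + 141,600×46.1/1,000 + 119,500×79.0/1,000 + 211,200×129.5/1,000 + 170,000×177.0/1,000 + 274,200×239.9/1,000 + 216,300×236.8/1,000
= 1553.16 + 6527.76 + 9440.50 + 27350.40 + 30090.00 + 65780.58 + 51219.84 = 191962.24.

191962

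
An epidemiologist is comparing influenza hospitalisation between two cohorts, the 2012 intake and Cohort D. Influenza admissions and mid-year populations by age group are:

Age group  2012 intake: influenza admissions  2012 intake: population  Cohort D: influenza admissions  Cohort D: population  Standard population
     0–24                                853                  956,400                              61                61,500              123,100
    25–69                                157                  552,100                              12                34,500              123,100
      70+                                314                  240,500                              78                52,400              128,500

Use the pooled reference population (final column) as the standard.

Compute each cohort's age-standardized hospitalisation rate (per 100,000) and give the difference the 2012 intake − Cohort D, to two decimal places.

-11.64

Age-specific rates per 100,000 for the 2012 intake: 89.19, 28.44, 130.56.
For Cohort D: 99.19, 34.78, 148.85.
Standard total = 374,700; weights = 0.3285, 0.3285, 0.3429.
The 2012 intake: 0.3285×89.19 + 0.3285×28.44 + 0.3429×130.56 = 83.4183 per 100,000.
Cohort D: 0.3285×99.19 + 0.3285×34.78 + 0.3429×148.85 = 95.0614 per 100,000.
Difference = 83.4183 − 95.0614 = -11.6432.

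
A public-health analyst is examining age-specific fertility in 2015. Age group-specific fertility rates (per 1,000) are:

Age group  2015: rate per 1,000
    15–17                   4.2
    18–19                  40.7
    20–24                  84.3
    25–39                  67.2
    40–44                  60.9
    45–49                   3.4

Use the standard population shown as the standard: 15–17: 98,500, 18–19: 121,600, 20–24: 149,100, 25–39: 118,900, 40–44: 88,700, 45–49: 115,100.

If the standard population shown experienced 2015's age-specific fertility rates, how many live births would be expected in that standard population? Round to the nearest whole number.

31715

Expected live births = Σ (standard pop × age-specific rate ÷ 1,000)
= 98,500×4.2/1,000 + 121,600×40.7/1,000 + 149,100×84.3/1,000 + 118,900×67.2/1,000 + 88,700×60.9/1,000 + 115,100×3.4/1,000
= 413.70 + 4949.12 + 12569.13 + 7990.08 + 5401.83 + 391.34 = 31715.20.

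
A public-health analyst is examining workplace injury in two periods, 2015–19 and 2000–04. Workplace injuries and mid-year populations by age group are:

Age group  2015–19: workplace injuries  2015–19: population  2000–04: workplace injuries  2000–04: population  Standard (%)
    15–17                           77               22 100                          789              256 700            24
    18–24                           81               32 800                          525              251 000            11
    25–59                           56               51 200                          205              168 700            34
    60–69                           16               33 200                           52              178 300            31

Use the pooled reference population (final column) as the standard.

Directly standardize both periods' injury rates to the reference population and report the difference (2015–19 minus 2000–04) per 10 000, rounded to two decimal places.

Age-specific rates per 10 000 for 2015–19: 34.84, 24.70, 10.94, 4.82.
For 2000–04: 30.74, 20.92, 12.15, 2.92.
Standard weights: 0.24, 0.11, 0.34, 0.31.
2015–19: 0.2400×34.84 + 0.1100×24.70 + 0.3400×10.94 + 0.3100×4.82 = 16.2912 per 10 000.
2000–04: 0.2400×30.74 + 0.1100×20.92 + 0.3400×12.15 + 0.3100×2.92 = 14.7132 per 10 000.
Difference = 16.2912 − 14.7132 = 1.5780.

1.58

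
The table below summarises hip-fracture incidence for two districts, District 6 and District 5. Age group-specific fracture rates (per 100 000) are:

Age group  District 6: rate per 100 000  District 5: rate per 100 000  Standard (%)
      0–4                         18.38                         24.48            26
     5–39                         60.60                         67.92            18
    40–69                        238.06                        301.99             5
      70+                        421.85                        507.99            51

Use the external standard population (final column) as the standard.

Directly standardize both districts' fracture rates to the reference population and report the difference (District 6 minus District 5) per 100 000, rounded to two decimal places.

-50.03

Standard weights: 0.26, 0.18, 0.05, 0.51.
District 6: 0.2600×18.38 + 0.1800×60.60 + 0.0500×238.06 + 0.5100×421.85 = 242.7333 per 100 000.
District 5: 0.2600×24.48 + 0.1800×67.92 + 0.0500×301.99 + 0.5100×507.99 = 292.7648 per 100 000.
Difference = 242.7333 − 292.7648 = -50.0315.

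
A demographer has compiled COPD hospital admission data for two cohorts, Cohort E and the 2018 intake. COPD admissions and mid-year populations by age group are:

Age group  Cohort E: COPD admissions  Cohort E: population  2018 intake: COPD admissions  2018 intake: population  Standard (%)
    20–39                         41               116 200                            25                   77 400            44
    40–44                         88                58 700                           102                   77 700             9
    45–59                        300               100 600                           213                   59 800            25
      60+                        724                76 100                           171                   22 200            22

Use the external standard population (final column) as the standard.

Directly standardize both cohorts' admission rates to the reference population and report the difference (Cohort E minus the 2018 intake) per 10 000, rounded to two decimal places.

Age-specific rates per 10 000 for Cohort E: 3.53, 14.99, 29.82, 95.14.
For the 2018 intake: 3.23, 13.13, 35.62, 77.03.
Standard weights: 0.44, 0.09, 0.25, 0.22.
Cohort E: 0.4400×3.53 + 0.0900×14.99 + 0.2500×29.82 + 0.2200×95.14 = 31.2874 per 10 000.
The 2018 intake: 0.4400×3.23 + 0.0900×13.13 + 0.2500×35.62 + 0.2200×77.03 = 28.4533 per 10 000.
Difference = 31.2874 − 28.4533 = 2.8341.

2.83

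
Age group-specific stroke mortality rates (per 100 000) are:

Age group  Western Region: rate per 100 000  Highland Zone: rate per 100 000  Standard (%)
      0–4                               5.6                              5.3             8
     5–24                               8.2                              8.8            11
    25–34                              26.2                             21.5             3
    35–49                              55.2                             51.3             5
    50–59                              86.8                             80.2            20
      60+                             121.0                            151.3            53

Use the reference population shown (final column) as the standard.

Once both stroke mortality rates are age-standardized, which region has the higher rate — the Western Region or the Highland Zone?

Highland Zone

Standard weights: 0.08, 0.11, 0.03, 0.05, 0.20, 0.53.
The Western Region: 0.0800×5.6 + 0.1100×8.2 + 0.0300×26.2 + 0.0500×55.2 + 0.2000×86.8 + 0.5300×121.0 = 86.3860 per 100 000.
The Highland Zone: 0.0800×5.3 + 0.1100×8.8 + 0.0300×21.5 + 0.0500×51.3 + 0.2000×80.2 + 0.5300×151.3 = 100.8310 per 100 000.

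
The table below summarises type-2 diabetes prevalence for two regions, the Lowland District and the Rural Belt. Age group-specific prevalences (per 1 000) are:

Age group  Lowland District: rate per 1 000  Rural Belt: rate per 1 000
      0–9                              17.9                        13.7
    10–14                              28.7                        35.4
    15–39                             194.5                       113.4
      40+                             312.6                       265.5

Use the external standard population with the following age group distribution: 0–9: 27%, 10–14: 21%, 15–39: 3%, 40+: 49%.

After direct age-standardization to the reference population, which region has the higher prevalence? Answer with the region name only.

Standard weights: 0.27, 0.21, 0.03, 0.49.
The Lowland District: 0.2700×17.9 + 0.2100×28.7 + 0.0300×194.5 + 0.4900×312.6 = 169.8690 per 1 000.
The Rural Belt: 0.2700×13.7 + 0.2100×35.4 + 0.0300×113.4 + 0.4900×265.5 = 144.6300 per 1 000.

Lowland District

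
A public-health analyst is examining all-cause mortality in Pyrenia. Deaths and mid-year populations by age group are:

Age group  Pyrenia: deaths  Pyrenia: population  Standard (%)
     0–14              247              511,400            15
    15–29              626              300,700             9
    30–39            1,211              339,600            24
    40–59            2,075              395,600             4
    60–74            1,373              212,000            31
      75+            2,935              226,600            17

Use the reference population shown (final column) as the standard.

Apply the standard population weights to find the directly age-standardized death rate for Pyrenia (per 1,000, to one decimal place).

5.5

Age-specific rates per 1,000 for Pyrenia: 0.483, 2.082, 3.566, 5.245, 6.476, 12.952.
Standard weights: 0.15, 0.09, 0.24, 0.04, 0.31, 0.17.
Standardized rate: 0.1500×0.483 + 0.0900×2.082 + 0.2400×3.566 + 0.0400×5.245 + 0.3100×6.476 + 0.1700×12.952 = 5.5350 per 1,000.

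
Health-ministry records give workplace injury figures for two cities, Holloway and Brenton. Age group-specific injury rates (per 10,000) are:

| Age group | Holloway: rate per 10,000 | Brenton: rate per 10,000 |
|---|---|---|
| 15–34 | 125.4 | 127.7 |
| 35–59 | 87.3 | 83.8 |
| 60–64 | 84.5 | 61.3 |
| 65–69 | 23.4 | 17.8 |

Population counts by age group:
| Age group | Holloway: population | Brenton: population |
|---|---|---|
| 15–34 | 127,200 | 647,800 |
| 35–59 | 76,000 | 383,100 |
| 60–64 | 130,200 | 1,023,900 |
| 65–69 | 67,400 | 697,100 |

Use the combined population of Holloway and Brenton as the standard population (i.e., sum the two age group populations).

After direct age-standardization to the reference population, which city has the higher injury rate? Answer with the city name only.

Holloway

Combined standard total = 3,152,700; weights = 0.2458, 0.1456, 0.3661, 0.2425.
Holloway: 0.2458×125.4 + 0.1456×87.3 + 0.3661×84.5 + 0.2425×23.4 = 80.1456 per 10,000.
Brenton: 0.2458×127.7 + 0.1456×83.8 + 0.3661×61.3 + 0.2425×17.8 = 70.3507 per 10,000.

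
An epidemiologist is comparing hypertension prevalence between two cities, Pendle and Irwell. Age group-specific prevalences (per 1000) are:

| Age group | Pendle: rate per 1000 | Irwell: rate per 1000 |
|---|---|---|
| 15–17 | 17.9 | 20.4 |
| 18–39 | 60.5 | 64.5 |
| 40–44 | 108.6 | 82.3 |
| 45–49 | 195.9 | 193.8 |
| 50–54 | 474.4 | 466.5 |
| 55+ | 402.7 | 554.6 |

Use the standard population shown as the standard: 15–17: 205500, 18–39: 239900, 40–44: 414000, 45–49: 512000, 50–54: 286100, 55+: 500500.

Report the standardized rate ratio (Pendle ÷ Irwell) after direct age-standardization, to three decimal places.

0.888

Standard total = 2158000; weights = 0.0952, 0.1112, 0.1918, 0.2373, 0.1326, 0.2319.
Pendle: 0.0952×17.9 + 0.1112×60.5 + 0.1918×108.6 + 0.2373×195.9 + 0.1326×474.4 + 0.2319×402.7 = 232.0347 per 1000.
Irwell: 0.0952×20.4 + 0.1112×64.5 + 0.1918×82.3 + 0.2373×193.8 + 0.1326×466.5 + 0.2319×554.6 = 261.3561 per 1000.
Ratio = 232.0347 ÷ 261.3561 = 0.88781.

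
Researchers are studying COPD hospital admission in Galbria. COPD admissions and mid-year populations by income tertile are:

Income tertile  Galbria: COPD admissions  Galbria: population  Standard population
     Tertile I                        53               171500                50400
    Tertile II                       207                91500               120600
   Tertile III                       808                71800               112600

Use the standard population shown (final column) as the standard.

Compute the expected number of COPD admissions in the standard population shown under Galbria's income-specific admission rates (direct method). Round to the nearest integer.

1556

Income-specific rates per 10000 for Galbria: 3.09, 22.62, 112.53.
Expected COPD admissions = Σ (standard pop × income-specific rate ÷ 10000)
= 50400×3.09/10000 + 120600×22.62/10000 + 112600×112.53/10000
= 15.58 + 272.83 + 1267.14 = 1555.55.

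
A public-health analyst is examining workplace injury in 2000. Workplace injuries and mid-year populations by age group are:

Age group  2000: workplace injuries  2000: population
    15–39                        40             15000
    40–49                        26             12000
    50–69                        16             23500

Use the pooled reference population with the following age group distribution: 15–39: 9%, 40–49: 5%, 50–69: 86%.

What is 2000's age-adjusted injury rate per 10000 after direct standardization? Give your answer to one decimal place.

Age-specific rates per 10000 for 2000: 26.67, 21.67, 6.81.
Standard weights: 0.09, 0.05, 0.86.
Standardized rate: 0.0900×26.67 + 0.0500×21.67 + 0.8600×6.81 = 9.3387 per 10000.

9.3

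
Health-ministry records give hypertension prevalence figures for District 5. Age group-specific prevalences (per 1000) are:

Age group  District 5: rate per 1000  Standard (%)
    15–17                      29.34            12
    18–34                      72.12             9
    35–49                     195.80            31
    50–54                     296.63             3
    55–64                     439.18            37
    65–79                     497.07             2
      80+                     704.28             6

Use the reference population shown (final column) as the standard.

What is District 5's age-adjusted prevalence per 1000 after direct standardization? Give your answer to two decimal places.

Standard weights: 0.12, 0.09, 0.31, 0.03, 0.37, 0.02, 0.06.
Standardized rate: 0.1200×29.34 + 0.0900×72.12 + 0.3100×195.80 + 0.0300×296.63 + 0.3700×439.18 + 0.0200×497.07 + 0.0600×704.28 = 294.3033 per 1000.

294.30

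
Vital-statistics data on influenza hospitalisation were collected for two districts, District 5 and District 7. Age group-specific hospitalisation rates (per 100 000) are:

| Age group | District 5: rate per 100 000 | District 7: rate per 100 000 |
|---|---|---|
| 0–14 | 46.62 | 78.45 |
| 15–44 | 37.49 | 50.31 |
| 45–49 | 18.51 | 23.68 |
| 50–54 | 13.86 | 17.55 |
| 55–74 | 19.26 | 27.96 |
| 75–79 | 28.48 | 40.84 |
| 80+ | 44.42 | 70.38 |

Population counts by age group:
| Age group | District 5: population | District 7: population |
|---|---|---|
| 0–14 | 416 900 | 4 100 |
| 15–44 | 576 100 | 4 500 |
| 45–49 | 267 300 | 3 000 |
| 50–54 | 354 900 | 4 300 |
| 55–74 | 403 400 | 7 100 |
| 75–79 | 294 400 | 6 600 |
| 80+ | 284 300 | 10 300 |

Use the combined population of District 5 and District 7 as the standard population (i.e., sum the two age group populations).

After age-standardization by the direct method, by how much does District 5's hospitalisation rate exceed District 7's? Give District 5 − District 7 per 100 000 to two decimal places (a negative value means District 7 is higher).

-14.60

Combined standard total = 2 637 200; weights = 0.1596, 0.2202, 0.1025, 0.1362, 0.1557, 0.1141, 0.1117.
District 5: 0.1596×46.62 + 0.2202×37.49 + 0.1025×18.51 + 0.1362×13.86 + 0.1557×19.26 + 0.1141×28.48 + 0.1117×44.42 = 30.6918 per 100 000.
District 7: 0.1596×78.45 + 0.2202×50.31 + 0.1025×23.68 + 0.1362×17.55 + 0.1557×27.96 + 0.1141×40.84 + 0.1117×70.38 = 45.2929 per 100 000.
Difference = 30.6918 − 45.2929 = -14.6011.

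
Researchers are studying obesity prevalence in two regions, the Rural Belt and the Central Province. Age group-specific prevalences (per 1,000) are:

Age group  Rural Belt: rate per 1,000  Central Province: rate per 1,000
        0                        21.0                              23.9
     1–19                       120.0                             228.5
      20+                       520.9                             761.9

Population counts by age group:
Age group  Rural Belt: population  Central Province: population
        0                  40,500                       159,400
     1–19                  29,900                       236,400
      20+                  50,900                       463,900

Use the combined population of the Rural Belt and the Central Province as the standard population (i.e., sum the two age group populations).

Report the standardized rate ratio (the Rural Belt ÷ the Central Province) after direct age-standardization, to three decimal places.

Combined standard total = 981,000; weights = 0.2038, 0.2715, 0.5248.
The Rural Belt: 0.2038×21.0 + 0.2715×120.0 + 0.5248×520.9 = 310.2072 per 1,000.
The Central Province: 0.2038×23.9 + 0.2715×228.5 + 0.5248×761.9 = 466.7210 per 1,000.
Ratio = 310.2072 ÷ 466.7210 = 0.66465.

0.665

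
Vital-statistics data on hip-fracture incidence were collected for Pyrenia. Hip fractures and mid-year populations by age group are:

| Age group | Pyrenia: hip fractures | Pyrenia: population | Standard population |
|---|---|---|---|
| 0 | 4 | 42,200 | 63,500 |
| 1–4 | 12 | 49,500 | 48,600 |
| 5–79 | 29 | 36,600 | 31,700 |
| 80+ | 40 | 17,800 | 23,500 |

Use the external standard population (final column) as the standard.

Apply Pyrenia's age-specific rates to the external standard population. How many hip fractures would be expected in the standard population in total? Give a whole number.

96

Age-specific rates per 100,000 for Pyrenia: 9.48, 24.24, 79.23, 224.72.
Expected hip fractures = Σ (standard pop × age-specific rate ÷ 100,000)
= 63,500×9.48/100,000 + 48,600×24.24/100,000 + 31,700×79.23/100,000 + 23,500×224.72/100,000
= 6.02 + 11.78 + 25.12 + 52.81 = 95.73.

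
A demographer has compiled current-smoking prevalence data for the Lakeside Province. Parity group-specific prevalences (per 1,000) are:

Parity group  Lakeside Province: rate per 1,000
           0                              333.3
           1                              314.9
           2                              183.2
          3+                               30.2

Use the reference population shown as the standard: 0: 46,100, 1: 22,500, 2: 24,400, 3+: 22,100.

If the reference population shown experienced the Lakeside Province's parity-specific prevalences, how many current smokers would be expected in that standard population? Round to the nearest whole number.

27588

Expected current smokers = Σ (standard pop × parity-specific rate ÷ 1,000)
= 46,100×333.3/1,000 + 22,500×314.9/1,000 + 24,400×183.2/1,000 + 22,100×30.2/1,000
= 15365.13 + 7085.25 + 4470.08 + 667.42 = 27587.88.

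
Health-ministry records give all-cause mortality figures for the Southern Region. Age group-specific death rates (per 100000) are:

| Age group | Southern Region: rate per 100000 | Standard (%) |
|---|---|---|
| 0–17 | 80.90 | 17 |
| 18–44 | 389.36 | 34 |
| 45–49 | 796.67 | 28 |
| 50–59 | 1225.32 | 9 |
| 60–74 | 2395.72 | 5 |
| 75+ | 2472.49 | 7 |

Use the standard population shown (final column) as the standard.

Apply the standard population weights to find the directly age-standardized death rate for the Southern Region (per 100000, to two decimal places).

Standard weights: 0.17, 0.34, 0.28, 0.09, 0.05, 0.07.
Standardized rate: 0.1700×80.90 + 0.3400×389.36 + 0.2800×796.67 + 0.0900×1225.32 + 0.0500×2395.72 + 0.0700×2472.49 = 772.3421 per 100000.

772.34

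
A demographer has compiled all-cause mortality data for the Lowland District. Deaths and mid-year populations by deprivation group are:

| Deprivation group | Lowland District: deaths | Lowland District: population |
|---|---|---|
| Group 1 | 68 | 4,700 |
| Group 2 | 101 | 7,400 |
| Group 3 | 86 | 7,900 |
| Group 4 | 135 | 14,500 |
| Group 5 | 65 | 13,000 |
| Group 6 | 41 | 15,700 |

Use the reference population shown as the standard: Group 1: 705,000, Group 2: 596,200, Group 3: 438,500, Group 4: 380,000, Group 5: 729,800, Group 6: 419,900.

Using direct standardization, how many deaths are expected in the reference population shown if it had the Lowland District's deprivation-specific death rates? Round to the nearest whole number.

31394

Deprivation-specific rates per 100,000 for the Lowland District: 1446.81, 1364.86, 1088.61, 931.03, 500.00, 261.15.
Expected deaths = Σ (standard pop × deprivation-specific rate ÷ 100,000)
= 705,000×1446.81/100,000 + 596,200×1364.86/100,000 + 438,500×1088.61/100,000 + 380,000×931.03/100,000 + 729,800×500.00/100,000 + 419,900×261.15/100,000
= 10200.00 + 8137.32 + 4773.54 + 3537.93 + 3649.00 + 1096.55 = 31394.35.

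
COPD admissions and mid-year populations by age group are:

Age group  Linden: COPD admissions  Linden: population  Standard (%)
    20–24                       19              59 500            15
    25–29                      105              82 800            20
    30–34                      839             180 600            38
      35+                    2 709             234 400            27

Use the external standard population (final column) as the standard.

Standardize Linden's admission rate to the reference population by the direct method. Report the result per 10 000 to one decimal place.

51.9

Age-specific rates per 10 000 for Linden: 3.19, 12.68, 46.46, 115.57.
Standard weights: 0.15, 0.20, 0.38, 0.27.
Standardized rate: 0.1500×3.19 + 0.2000×12.68 + 0.3800×46.46 + 0.2700×115.57 = 51.8730 per 10 000.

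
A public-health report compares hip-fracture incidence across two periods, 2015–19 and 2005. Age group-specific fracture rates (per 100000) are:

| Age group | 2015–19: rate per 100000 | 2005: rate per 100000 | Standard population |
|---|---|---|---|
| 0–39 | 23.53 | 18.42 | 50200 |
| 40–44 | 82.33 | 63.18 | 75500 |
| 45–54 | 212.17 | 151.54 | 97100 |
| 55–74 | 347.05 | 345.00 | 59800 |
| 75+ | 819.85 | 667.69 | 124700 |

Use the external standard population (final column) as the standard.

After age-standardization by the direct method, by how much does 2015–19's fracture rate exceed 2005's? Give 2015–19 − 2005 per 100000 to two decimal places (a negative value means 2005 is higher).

65.52

Standard total = 407300; weights = 0.1233, 0.1854, 0.2384, 0.1468, 0.3062.
2015–19: 0.1233×23.53 + 0.1854×82.33 + 0.2384×212.17 + 0.1468×347.05 + 0.3062×819.85 = 370.7039 per 100000.
2005: 0.1233×18.42 + 0.1854×63.18 + 0.2384×151.54 + 0.1468×345.00 + 0.3062×667.69 = 305.1835 per 100000.
Difference = 370.7039 − 305.1835 = 65.5204.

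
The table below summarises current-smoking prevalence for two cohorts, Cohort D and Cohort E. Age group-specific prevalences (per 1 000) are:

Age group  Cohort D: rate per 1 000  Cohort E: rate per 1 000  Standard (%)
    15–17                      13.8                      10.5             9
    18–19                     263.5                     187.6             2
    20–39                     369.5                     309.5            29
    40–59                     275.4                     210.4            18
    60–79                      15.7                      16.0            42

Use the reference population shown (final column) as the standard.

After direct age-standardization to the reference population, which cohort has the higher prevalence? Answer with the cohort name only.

Standard weights: 0.09, 0.02, 0.29, 0.18, 0.42.
Cohort D: 0.0900×13.8 + 0.0200×263.5 + 0.2900×369.5 + 0.1800×275.4 + 0.4200×15.7 = 169.8330 per 1 000.
Cohort E: 0.0900×10.5 + 0.0200×187.6 + 0.2900×309.5 + 0.1800×210.4 + 0.4200×16.0 = 139.0440 per 1 000.

Cohort D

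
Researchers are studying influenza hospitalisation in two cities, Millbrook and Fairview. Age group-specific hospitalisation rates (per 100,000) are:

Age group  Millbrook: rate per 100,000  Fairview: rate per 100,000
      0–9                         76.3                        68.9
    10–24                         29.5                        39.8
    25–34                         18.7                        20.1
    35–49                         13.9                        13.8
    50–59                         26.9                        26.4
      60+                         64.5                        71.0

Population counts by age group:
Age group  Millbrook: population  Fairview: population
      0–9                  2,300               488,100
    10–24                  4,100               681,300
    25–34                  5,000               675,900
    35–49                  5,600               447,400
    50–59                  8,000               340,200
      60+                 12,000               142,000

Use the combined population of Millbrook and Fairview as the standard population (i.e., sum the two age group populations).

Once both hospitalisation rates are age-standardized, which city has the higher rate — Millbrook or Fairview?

Fairview

Combined standard total = 2,811,900; weights = 0.1744, 0.2437, 0.2421, 0.1611, 0.1238, 0.0548.
Millbrook: 0.1744×76.3 + 0.2437×29.5 + 0.2421×18.7 + 0.1611×13.9 + 0.1238×26.9 + 0.0548×64.5 = 34.1285 per 100,000.
Fairview: 0.1744×68.9 + 0.2437×39.8 + 0.2421×20.1 + 0.1611×13.8 + 0.1238×26.4 + 0.0548×71.0 = 35.9655 per 100,000.
The crude rates (39.38 vs 35.88) would put Millbrook higher, but that reflects its age composition; once standardized to a common age structure, Fairview has the higher underlying rate.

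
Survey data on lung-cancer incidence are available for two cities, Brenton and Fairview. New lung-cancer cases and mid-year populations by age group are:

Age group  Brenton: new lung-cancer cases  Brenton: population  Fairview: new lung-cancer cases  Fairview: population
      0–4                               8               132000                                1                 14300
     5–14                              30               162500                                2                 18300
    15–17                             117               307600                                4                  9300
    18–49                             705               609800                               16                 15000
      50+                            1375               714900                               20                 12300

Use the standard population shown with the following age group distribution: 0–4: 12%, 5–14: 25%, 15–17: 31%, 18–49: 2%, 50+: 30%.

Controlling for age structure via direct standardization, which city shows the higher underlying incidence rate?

Age-specific rates per 100000 for Brenton: 6.06, 18.46, 38.04, 115.61, 192.33.
For Fairview: 6.99, 10.93, 43.01, 106.67, 162.60.
Standard weights: 0.12, 0.25, 0.31, 0.02, 0.30.
Brenton: 0.1200×6.06 + 0.2500×18.46 + 0.3100×38.04 + 0.0200×115.61 + 0.3000×192.33 = 77.1466 per 100000.
Fairview: 0.1200×6.99 + 0.2500×10.93 + 0.3100×43.01 + 0.0200×106.67 + 0.3000×162.60 = 67.8186 per 100000.

Brenton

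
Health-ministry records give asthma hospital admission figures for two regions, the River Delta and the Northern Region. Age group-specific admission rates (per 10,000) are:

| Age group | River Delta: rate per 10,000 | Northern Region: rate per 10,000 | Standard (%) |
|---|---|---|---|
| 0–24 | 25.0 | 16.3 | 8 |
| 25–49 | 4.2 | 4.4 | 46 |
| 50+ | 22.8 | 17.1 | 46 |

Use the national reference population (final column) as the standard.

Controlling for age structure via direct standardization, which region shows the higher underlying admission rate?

Standard weights: 0.08, 0.46, 0.46.
The River Delta: 0.0800×25.0 + 0.4600×4.2 + 0.4600×22.8 = 14.4200 per 10,000.
The Northern Region: 0.0800×16.3 + 0.4600×4.4 + 0.4600×17.1 = 11.1940 per 10,000.

River Delta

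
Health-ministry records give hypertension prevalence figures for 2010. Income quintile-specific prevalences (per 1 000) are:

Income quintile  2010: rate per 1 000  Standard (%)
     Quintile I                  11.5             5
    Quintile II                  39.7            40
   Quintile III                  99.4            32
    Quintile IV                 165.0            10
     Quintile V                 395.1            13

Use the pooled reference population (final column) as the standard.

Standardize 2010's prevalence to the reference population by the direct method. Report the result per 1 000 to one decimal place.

116.1

Standard weights: 0.05, 0.40, 0.32, 0.10, 0.13.
Standardized rate: 0.0500×11.5 + 0.4000×39.7 + 0.3200×99.4 + 0.1000×165.0 + 0.1300×395.1 = 116.1260 per 1 000.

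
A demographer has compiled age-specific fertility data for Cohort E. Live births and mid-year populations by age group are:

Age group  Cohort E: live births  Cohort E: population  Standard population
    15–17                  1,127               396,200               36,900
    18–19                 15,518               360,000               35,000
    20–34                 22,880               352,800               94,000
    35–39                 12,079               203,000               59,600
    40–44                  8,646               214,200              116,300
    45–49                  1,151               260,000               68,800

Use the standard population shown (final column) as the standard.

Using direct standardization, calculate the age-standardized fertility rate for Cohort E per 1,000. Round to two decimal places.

Age-specific rates per 1,000 for Cohort E: 2.845, 43.106, 64.853, 59.502, 40.364, 4.427.
Standard total = 410,600; weights = 0.0899, 0.0852, 0.2289, 0.1452, 0.2832, 0.1676.
Standardized rate: 0.0899×2.845 + 0.0852×43.106 + 0.2289×64.853 + 0.1452×59.502 + 0.2832×40.364 + 0.1676×4.427 = 39.5886 per 1,000.

39.59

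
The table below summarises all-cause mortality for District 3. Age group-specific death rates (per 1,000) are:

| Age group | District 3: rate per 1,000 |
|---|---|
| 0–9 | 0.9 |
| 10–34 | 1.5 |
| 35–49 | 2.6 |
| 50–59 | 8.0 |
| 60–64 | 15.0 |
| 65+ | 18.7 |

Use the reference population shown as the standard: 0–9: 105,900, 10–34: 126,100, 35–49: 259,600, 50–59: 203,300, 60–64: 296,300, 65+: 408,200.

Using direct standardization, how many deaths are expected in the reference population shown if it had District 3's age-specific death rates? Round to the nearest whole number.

Expected deaths = Σ (standard pop × age-specific rate ÷ 1,000)
= 105,900×0.9/1,000 + 126,100×1.5/1,000 + 259,600×2.6/1,000 + 203,300×8.0/1,000 + 296,300×15.0/1,000 + 408,200×18.7/1,000
= 95.31 + 189.15 + 674.96 + 1626.40 + 4444.50 + 7633.34 = 14663.66.

14664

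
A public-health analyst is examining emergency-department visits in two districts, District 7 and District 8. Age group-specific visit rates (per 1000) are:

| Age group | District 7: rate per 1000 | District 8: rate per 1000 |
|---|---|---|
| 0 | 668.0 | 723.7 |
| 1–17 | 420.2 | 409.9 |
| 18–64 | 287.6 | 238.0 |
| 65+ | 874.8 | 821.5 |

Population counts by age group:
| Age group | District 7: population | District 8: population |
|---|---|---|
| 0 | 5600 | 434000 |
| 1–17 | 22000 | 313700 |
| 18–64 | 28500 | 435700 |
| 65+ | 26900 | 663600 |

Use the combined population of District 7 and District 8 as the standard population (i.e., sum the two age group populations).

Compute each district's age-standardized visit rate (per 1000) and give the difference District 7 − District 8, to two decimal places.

Combined standard total = 1930000; weights = 0.2278, 0.1739, 0.2405, 0.3578.
District 7: 0.2278×668.0 + 0.1739×420.2 + 0.2405×287.6 + 0.3578×874.8 = 607.3924 per 1000.
District 8: 0.2278×723.7 + 0.1739×409.9 + 0.2405×238.0 + 0.3578×821.5 = 587.2888 per 1000.
Difference = 607.3924 − 587.2888 = 20.1036.

20.10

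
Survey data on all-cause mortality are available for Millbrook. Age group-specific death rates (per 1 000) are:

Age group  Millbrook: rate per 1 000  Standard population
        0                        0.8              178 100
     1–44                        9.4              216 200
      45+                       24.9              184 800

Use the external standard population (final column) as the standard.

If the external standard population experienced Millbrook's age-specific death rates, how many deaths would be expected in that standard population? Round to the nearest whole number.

6776

Expected deaths = Σ (standard pop × age-specific rate ÷ 1 000)
= 178 100×0.8/1 000 + 216 200×9.4/1 000 + 184 800×24.9/1 000
= 142.48 + 2032.28 + 4601.52 = 6776.28.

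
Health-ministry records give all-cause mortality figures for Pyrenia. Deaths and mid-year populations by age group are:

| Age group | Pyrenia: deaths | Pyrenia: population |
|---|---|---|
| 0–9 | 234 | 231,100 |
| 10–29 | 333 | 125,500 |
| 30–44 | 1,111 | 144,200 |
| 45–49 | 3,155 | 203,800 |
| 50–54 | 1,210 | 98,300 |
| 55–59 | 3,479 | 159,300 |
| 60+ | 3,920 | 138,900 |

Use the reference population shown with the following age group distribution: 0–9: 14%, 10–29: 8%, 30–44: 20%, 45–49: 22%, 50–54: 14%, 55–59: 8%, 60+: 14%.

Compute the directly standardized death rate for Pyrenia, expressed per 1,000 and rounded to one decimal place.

Age-specific rates per 1,000 for Pyrenia: 1.013, 2.653, 7.705, 15.481, 12.309, 21.839, 28.222.
Standard weights: 0.14, 0.08, 0.20, 0.22, 0.14, 0.08, 0.14.
Standardized rate: 0.1400×1.013 + 0.0800×2.653 + 0.2000×7.705 + 0.2200×15.481 + 0.1400×12.309 + 0.0800×21.839 + 0.1400×28.222 = 12.7222 per 1,000.

12.7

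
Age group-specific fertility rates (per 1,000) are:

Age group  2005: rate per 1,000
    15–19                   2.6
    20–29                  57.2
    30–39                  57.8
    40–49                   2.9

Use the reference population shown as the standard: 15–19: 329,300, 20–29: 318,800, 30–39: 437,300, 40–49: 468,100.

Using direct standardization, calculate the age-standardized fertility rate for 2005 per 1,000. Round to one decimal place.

Standard total = 1,553,500; weights = 0.2120, 0.2052, 0.2815, 0.3013.
Standardized rate: 0.2120×2.6 + 0.2052×57.2 + 0.2815×57.8 + 0.3013×2.9 = 29.4335 per 1,000.

29.4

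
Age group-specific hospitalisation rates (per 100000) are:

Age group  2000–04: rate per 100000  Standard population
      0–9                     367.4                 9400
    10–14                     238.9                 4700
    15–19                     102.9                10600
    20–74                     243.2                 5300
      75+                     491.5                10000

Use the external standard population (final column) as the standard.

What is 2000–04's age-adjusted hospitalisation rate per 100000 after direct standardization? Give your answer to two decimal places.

296.78

Standard total = 40000; weights = 0.2350, 0.1175, 0.2650, 0.1325, 0.2500.
Standardized rate: 0.2350×367.4 + 0.1175×238.9 + 0.2650×102.9 + 0.1325×243.2 + 0.2500×491.5 = 296.7772 per 100000.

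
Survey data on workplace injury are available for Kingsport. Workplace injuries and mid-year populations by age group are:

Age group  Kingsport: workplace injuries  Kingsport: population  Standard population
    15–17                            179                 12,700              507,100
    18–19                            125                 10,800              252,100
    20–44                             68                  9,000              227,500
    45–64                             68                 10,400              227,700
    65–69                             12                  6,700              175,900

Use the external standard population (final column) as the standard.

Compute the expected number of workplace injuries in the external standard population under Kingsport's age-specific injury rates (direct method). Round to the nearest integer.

Age-specific rates per 10,000 for Kingsport: 140.94, 115.74, 75.56, 65.38, 17.91.
Expected workplace injuries = Σ (standard pop × age-specific rate ÷ 10,000)
= 507,100×140.94/10,000 + 252,100×115.74/10,000 + 227,500×75.56/10,000 + 227,700×65.38/10,000 + 175,900×17.91/10,000
= 7147.31 + 2917.82 + 1718.89 + 1488.81 + 315.04 = 13587.88.

13588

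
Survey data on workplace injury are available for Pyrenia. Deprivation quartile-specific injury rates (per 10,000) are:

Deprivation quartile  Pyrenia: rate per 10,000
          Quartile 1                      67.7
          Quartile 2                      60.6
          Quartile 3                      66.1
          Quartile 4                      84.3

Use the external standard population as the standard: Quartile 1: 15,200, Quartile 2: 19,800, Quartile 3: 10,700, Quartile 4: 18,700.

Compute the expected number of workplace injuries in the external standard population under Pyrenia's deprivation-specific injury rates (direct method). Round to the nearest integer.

451

Expected workplace injuries = Σ (standard pop × deprivation-specific rate ÷ 10,000)
= 15,200×67.7/10,000 + 19,800×60.6/10,000 + 10,700×66.1/10,000 + 18,700×84.3/10,000
= 102.90 + 119.99 + 70.73 + 157.64 = 451.26.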